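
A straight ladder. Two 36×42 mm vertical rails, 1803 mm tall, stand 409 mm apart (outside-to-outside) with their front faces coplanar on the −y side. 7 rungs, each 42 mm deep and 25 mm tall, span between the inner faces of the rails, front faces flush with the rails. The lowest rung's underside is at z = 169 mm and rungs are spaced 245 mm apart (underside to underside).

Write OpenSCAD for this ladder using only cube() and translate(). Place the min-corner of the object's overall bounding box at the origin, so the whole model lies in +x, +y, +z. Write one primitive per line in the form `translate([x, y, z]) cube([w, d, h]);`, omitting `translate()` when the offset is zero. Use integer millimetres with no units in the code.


// rung span = 409 - 2*36 = 337
// rung[k] z = 169 + k*245
cube([36, 42, 1803]);
translate([373, 0, 0]) cube([36, 42, 1803]);
translate([36, 0, 169]) cube([337, 42, 25]);
translate([36, 0, 414]) cube([337, 42, 25]);
translate([36, 0, 659]) cube([337, 42, 25]);
translate([36, 0, 904]) cube([337, 42, 25]);
translate([36, 0, 1149]) cube([337, 42, 25]);
translate([36, 0, 1394]) cube([337, 42, 25]);
translate([36, 0, 1639]) cube([337, 42, 25]);


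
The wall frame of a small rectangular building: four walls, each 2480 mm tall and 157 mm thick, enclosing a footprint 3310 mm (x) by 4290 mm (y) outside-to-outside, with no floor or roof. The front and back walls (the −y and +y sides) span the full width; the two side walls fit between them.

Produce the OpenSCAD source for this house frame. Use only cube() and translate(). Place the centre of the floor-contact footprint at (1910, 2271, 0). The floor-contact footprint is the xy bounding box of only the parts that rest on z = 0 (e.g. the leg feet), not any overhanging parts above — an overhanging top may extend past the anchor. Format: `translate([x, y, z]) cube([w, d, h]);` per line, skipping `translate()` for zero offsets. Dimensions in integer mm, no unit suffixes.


translate([255, 126, 0]) cube([3310, 157, 2480]);
translate([255, 4259, 0]) cube([3310, 157, 2480]);
translate([255, 283, 0]) cube([157, 3976, 2480]);
translate([3408, 283, 0]) cube([157, 3976, 2480]);


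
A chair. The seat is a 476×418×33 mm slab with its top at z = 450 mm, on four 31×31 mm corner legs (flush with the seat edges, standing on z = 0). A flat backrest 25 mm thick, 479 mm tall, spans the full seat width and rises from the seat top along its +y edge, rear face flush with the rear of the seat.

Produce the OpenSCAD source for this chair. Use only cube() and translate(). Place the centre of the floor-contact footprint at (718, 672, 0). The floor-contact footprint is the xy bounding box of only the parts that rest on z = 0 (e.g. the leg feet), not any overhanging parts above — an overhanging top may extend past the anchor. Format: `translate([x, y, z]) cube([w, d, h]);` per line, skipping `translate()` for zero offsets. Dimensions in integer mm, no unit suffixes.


// leg_h = 450 - 33 = 417
translate([480, 463, 417]) cube([476, 418, 33]);
translate([480, 463, 0]) cube([31, 31, 417]);
translate([925, 463, 0]) cube([31, 31, 417]);
translate([480, 850, 0]) cube([31, 31, 417]);
translate([925, 850, 0]) cube([31, 31, 417]);
translate([480, 856, 450]) cube([476, 25, 479]);


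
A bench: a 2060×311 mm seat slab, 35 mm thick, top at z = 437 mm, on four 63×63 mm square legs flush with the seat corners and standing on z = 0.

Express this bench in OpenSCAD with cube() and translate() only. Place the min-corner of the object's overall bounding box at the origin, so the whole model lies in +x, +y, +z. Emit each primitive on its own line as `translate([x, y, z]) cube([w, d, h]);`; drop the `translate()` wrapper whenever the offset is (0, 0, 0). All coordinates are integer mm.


// leg_h = 437 − 35 = 402
translate([0, 0, 402]) cube([2060, 311, 35]);
cube([63, 63, 402]);
translate([0, 248, 0]) cube([63, 63, 402]);
translate([1997, 0, 0]) cube([63, 63, 402]);
translate([1997, 248, 0]) cube([63, 63, 402]);


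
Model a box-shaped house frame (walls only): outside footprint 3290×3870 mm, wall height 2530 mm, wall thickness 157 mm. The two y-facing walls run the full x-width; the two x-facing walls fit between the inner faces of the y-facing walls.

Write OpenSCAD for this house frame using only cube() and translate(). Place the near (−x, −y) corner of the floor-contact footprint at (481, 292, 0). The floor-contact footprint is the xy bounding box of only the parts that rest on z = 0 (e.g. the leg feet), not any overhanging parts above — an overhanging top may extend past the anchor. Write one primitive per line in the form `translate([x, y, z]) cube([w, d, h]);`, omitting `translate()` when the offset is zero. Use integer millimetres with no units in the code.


translate([481, 292, 0]) cube([3290, 157, 2530]);
translate([481, 4005, 0]) cube([3290, 157, 2530]);
translate([481, 449, 0]) cube([157, 3556, 2530]);
translate([3614, 449, 0]) cube([157, 3556, 2530]);


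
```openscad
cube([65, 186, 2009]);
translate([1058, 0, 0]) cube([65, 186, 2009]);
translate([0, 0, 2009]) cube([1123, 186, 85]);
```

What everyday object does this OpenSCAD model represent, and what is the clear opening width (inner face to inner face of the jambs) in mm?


A door frame. The clear opening width is 993 mm.

Two 2009 mm tall posts with a header on top — a door frame. The left jamb is 65 mm wide at x = 0; the right jamb starts at x = 1058. The clear opening is 1058 − 65 = 993 mm.


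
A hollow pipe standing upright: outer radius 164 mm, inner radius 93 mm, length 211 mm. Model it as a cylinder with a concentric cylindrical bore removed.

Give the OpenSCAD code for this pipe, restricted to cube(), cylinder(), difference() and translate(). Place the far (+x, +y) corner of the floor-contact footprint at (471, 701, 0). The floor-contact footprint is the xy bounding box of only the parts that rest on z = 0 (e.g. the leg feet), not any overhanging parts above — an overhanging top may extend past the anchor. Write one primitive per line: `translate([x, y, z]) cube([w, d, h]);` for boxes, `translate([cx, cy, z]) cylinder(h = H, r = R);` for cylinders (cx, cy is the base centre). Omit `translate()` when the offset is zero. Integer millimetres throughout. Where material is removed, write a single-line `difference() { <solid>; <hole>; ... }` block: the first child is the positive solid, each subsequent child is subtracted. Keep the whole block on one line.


difference() { translate([307, 537, 0]) cylinder(h = 211, r = 164); translate([307, 537, 0]) cylinder(h = 211, r = 93); }


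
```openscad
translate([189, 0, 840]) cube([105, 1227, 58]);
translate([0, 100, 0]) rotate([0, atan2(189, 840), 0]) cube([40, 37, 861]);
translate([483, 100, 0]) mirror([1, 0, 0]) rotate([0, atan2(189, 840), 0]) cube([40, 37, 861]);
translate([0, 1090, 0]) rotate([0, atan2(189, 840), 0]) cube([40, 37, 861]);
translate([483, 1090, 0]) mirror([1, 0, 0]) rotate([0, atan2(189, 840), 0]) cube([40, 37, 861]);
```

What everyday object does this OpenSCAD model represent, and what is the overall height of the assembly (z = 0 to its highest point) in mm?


A sawhorse. The overall height is 898 mm.

A beam across two mirrored pairs of raked legs — a sawhorse. The beam's underside is at z = 840 (matching the legs' vertical rise in atan2(189, 840)) and the beam is 58 mm tall, so its top is at 840 + 58 = 898 mm. The raked legs top out at the beam's underside, so that is the highest point.


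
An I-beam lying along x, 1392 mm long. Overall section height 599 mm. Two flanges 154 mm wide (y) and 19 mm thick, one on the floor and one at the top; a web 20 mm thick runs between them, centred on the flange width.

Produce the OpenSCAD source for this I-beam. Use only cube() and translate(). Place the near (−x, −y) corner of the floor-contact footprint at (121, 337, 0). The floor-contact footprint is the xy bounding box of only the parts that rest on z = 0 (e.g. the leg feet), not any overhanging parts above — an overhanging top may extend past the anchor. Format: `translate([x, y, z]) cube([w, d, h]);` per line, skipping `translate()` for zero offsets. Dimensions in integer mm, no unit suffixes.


translate([121, 337, 0]) cube([1392, 154, 19]);
translate([121, 404, 19]) cube([1392, 20, 561]);
translate([121, 337, 580]) cube([1392, 154, 19]);


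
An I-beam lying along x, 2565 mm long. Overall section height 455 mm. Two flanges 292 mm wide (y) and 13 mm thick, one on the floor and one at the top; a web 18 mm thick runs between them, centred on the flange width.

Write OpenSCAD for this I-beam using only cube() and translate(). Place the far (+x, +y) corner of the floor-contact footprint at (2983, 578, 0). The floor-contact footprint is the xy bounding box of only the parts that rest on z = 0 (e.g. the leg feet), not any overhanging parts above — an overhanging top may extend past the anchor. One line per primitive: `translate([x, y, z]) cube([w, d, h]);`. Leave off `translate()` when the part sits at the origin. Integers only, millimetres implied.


translate([418, 286, 0]) cube([2565, 292, 13]);
translate([418, 423, 13]) cube([2565, 18, 429]);
translate([418, 286, 442]) cube([2565, 292, 13]);


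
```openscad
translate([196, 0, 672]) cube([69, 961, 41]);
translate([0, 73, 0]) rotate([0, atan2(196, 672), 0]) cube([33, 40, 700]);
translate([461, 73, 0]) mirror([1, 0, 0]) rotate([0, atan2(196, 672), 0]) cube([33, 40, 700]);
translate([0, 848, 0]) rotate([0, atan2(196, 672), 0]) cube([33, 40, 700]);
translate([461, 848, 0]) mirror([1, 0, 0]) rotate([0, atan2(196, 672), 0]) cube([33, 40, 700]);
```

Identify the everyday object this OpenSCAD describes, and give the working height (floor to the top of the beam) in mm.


A sawhorse. The overall height is 713 mm.

A beam across two mirrored pairs of raked legs — a sawhorse. The beam's underside is at z = 672 (matching the legs' vertical rise in atan2(196, 672)) and the beam is 41 mm tall, so its top is at 672 + 41 = 713 mm. The raked legs top out at the beam's underside, so that is the highest point.


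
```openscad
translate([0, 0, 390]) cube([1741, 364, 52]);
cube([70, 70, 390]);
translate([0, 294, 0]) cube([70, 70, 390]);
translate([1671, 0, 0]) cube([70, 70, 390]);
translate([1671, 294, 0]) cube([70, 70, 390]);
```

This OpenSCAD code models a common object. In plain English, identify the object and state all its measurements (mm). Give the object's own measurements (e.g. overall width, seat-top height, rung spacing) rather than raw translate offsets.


A bench: a 1741×364 mm seat slab, 52 mm thick, top at z = 442 mm, on four 70×70 mm square legs flush with the seat corners and standing on z = 0.


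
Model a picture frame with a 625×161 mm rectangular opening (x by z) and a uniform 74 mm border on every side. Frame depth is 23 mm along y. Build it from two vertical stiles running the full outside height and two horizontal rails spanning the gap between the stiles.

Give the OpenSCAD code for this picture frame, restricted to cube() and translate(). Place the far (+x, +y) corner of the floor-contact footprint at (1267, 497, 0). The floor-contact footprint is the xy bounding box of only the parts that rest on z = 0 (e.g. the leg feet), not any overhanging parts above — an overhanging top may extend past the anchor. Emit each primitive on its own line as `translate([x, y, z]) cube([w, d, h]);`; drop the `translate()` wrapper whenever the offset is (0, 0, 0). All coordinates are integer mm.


translate([494, 474, 0]) cube([74, 23, 309]);
translate([1193, 474, 0]) cube([74, 23, 309]);
translate([568, 474, 0]) cube([625, 23, 74]);
translate([568, 474, 235]) cube([625, 23, 74]);


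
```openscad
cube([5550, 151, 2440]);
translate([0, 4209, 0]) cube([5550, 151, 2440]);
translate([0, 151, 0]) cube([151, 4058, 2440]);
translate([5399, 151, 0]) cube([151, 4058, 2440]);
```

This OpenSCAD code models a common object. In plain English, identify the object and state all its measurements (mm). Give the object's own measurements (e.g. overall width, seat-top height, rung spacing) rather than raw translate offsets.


The wall frame of a small rectangular building: four walls, each 2440 mm tall and 151 mm thick, enclosing a footprint 5550 mm (x) by 4360 mm (y) outside-to-outside, with no floor or roof. The front and back walls (the −y and +y sides) span the full width; the two side walls fit between them.


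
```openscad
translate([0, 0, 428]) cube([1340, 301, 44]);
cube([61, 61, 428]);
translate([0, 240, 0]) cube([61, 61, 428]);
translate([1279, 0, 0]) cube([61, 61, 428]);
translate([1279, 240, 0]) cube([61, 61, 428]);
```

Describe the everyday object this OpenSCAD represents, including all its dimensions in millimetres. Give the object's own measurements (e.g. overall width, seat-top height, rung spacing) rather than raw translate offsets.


A bench: a 1340×301 mm seat slab, 44 mm thick, top at z = 472 mm, on four 61×61 mm square legs flush with the seat corners and standing on z = 0.


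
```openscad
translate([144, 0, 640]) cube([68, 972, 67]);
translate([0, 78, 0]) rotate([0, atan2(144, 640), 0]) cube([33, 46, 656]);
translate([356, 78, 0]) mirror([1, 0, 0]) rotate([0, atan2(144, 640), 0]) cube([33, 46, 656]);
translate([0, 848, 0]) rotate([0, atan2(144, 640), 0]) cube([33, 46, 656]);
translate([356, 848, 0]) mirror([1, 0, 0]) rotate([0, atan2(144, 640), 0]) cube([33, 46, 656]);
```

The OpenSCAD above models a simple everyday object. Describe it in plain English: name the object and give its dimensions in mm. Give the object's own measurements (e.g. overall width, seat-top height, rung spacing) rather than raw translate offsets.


A sawhorse. A 68×972×67 mm beam (x, y, z) sits on two A-frame leg pairs. Each pair is two raked legs of 33×46 mm section (46 mm along y) splaying symmetrically in x. Each leg rises 640 mm vertically over 144 mm of horizontal reach and is 656 mm long along its own axis. Every leg's outer bottom edge rests on the floor and its outer top edge meets a bottom edge of the beam — the left legs (tilting toward +x) meet the beam's −x bottom edge, the right legs (their mirror images, tilting toward −x) meet its +x bottom edge — so the leg tops tuck under the beam, the beam's underside is 640 mm above the floor, and the feet are 356 mm apart outside-to-outside with the beam centred between them. The two leg pairs are set in 78 mm from either end of the beam.


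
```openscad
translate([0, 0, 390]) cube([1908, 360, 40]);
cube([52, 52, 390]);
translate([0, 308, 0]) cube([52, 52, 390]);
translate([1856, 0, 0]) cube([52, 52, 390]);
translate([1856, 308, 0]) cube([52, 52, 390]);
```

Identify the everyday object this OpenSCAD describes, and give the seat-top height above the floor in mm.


A bench. The seat-top height is 430 mm.

A long slab on four corner posts — a bench. The slab sits at z = 390 with thickness 40, so the top is 390 + 40 = 430 mm.


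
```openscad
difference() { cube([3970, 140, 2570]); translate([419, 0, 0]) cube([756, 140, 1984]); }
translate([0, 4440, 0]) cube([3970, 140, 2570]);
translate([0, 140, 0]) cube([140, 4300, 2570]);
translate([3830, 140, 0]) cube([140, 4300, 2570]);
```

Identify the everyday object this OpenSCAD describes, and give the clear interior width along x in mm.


A single room. The interior width is 3690 mm.

Four walls enclosing a rectangle with a door in the front wall — a room. Outside width 3970 minus two 140 mm walls gives 3690 mm.


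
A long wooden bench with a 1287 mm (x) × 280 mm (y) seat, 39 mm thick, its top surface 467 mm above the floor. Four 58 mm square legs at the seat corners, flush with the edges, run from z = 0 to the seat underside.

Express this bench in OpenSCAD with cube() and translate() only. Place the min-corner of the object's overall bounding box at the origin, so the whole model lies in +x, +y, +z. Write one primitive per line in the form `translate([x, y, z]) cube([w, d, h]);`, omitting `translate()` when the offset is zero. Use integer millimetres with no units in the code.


// leg_h = 467 − 39 = 428
translate([0, 0, 428]) cube([1287, 280, 39]);
cube([58, 58, 428]);
translate([0, 222, 0]) cube([58, 58, 428]);
translate([1229, 0, 0]) cube([58, 58, 428]);
translate([1229, 222, 0]) cube([58, 58, 428]);


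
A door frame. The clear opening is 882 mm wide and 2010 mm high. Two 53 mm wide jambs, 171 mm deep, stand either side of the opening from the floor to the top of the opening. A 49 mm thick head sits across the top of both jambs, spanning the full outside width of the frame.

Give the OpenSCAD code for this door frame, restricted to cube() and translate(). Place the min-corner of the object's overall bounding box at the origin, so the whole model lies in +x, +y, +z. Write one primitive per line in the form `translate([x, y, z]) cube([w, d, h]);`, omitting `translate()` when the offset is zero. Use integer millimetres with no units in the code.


cube([53, 171, 2010]);
translate([935, 0, 0]) cube([53, 171, 2010]);
translate([0, 0, 2010]) cube([988, 171, 49]);


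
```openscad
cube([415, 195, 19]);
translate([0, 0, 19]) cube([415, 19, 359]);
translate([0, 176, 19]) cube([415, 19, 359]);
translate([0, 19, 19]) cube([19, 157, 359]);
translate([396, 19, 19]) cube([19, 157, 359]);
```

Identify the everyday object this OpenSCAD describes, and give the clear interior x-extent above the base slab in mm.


An open box. The internal width is 377 mm.

A 415×195 base slab with four walls standing on it — an open box. The base is 415 mm wide and the walls are 19 mm thick, so the internal width is 415 − 2 × 19 = 377 mm.


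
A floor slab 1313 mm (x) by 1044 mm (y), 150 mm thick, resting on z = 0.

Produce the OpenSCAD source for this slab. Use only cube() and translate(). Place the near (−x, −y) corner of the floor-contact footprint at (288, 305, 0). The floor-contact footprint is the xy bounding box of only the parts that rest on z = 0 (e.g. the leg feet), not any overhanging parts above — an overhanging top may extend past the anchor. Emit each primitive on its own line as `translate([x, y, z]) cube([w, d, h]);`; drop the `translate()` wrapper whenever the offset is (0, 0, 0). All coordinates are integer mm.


translate([288, 305, 0]) cube([1313, 1044, 150]);


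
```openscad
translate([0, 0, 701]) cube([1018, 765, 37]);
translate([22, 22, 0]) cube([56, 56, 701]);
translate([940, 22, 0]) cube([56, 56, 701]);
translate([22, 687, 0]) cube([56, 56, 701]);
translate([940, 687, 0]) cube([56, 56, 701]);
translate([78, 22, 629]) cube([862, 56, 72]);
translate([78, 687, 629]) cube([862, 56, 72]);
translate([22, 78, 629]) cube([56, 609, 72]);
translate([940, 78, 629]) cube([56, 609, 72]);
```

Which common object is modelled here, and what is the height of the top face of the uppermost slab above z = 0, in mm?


A table. The table height is 738 mm.

A 1018×765×37 slab sits at z = 701 on four 56 mm square posts — a table. The top surface is at 701 + 37 = 738 mm.


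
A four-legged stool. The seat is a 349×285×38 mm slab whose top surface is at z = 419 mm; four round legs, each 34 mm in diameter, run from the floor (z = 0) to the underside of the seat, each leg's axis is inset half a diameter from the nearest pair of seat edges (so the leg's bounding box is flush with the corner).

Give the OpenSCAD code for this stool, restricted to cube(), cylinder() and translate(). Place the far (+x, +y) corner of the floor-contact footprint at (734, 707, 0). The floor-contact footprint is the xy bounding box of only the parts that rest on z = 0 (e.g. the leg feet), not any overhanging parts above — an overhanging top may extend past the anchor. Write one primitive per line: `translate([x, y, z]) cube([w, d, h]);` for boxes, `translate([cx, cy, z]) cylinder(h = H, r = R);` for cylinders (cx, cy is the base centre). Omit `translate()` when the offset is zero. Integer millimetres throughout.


translate([385, 422, 381]) cube([349, 285, 38]);
translate([402, 439, 0]) cylinder(h = 381, r = 17);
translate([717, 439, 0]) cylinder(h = 381, r = 17);
translate([402, 690, 0]) cylinder(h = 381, r = 17);
translate([717, 690, 0]) cylinder(h = 381, r = 17);


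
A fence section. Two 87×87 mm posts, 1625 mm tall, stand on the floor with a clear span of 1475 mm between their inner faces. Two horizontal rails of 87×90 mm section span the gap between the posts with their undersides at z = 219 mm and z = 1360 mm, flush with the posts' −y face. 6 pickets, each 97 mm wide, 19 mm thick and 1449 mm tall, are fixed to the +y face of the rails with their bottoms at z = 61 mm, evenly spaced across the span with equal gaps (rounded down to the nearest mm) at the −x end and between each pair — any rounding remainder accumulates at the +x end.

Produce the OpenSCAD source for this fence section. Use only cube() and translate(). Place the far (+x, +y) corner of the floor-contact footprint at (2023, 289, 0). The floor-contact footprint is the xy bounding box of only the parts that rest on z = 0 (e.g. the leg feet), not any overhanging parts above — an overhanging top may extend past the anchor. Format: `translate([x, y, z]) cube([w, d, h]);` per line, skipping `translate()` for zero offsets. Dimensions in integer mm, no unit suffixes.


translate([374, 202, 0]) cube([87, 87, 1625]);
translate([1936, 202, 0]) cube([87, 87, 1625]);
translate([461, 202, 219]) cube([1475, 87, 90]);
translate([461, 202, 1360]) cube([1475, 87, 90]);
translate([588, 289, 61]) cube([97, 19, 1449]);
translate([812, 289, 61]) cube([97, 19, 1449]);
translate([1036, 289, 61]) cube([97, 19, 1449]);
translate([1260, 289, 61]) cube([97, 19, 1449]);
translate([1484, 289, 61]) cube([97, 19, 1449]);
translate([1708, 289, 61]) cube([97, 19, 1449]);


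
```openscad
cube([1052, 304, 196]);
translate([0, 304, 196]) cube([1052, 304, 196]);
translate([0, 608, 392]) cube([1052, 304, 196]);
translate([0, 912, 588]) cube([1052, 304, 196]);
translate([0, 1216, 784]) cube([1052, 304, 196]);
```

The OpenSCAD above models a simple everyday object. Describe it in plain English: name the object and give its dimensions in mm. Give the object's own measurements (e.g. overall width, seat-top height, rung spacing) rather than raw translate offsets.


A straight staircase of 5 solid steps. Each step is 1052 mm wide (x), 304 mm deep (y, the going) and 196 mm tall (the rise). The first step rests on the floor; each subsequent step sits one going further in +y and one rise higher in +z, directly behind and above the previous step with no overlap.


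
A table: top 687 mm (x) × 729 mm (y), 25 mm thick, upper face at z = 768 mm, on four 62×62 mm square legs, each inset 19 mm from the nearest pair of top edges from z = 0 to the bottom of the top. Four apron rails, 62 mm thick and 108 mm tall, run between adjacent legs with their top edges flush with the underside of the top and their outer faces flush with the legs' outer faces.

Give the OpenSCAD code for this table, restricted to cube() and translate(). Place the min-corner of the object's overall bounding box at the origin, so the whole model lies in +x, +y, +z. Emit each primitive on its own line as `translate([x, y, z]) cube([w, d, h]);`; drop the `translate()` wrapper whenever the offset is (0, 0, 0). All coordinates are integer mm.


// leg_h = 768 - 25 = 743
// apron z = 743 - 108 = 635
translate([0, 0, 743]) cube([687, 729, 25]);
translate([19, 19, 0]) cube([62, 62, 743]);
translate([606, 19, 0]) cube([62, 62, 743]);
translate([19, 648, 0]) cube([62, 62, 743]);
translate([606, 648, 0]) cube([62, 62, 743]);
translate([81, 19, 635]) cube([525, 62, 108]);
translate([81, 648, 635]) cube([525, 62, 108]);
translate([19, 81, 635]) cube([62, 567, 108]);
translate([606, 81, 635]) cube([62, 567, 108]);


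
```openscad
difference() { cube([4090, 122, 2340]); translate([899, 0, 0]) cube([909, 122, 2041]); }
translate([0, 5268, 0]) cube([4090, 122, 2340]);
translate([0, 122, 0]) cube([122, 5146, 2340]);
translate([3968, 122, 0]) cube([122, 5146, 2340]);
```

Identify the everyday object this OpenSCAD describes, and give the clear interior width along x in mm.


A single room. The interior width is 3846 mm.

Four walls enclosing a rectangle with a door in the front wall — a room. Outside width 4090 minus two 122 mm walls gives 3846 mm.


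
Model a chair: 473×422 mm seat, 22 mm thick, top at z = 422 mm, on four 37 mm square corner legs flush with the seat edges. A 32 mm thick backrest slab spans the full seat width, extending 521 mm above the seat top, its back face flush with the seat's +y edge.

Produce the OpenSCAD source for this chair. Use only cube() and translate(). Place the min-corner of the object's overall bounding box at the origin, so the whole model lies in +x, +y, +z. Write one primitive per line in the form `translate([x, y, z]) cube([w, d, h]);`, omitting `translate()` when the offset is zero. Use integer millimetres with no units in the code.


translate([0, 0, 400]) cube([473, 422, 22]);
cube([37, 37, 400]);
translate([436, 0, 0]) cube([37, 37, 400]);
translate([0, 385, 0]) cube([37, 37, 400]);
translate([436, 385, 0]) cube([37, 37, 400]);
translate([0, 390, 422]) cube([473, 32, 521]);


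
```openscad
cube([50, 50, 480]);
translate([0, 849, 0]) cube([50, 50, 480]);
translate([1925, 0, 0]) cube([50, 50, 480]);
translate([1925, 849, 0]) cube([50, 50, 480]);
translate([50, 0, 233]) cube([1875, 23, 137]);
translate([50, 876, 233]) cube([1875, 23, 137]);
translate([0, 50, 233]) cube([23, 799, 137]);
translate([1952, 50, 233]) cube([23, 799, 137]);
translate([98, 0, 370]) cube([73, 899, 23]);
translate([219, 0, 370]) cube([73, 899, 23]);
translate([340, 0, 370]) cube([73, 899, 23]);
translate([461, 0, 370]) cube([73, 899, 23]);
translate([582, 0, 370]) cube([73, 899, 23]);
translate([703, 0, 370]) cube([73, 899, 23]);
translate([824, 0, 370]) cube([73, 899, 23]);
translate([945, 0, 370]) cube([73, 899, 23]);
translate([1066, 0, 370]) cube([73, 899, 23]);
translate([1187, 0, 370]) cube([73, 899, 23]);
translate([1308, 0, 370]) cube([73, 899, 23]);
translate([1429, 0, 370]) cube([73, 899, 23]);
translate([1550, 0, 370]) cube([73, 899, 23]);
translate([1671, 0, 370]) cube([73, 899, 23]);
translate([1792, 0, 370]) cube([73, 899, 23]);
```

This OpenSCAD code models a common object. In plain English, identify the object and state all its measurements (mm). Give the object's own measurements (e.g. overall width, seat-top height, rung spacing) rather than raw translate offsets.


A bed frame 1975 mm long (x) by 899 mm wide (y). Four 50×50 mm corner posts, 480 mm tall, at the corners of the footprint. Four rails of 23 mm thickness and 137 mm height run between adjacent posts with their undersides at z = 233 mm, their outer faces flush with the outside of the frame (the two x-running rails run between the posts' inner faces; the two y-running rails run between the posts' inner faces). 15 slats, each 73 mm wide (x) and 23 mm thick, lie across the top of the two x-running rails, running the full 899 mm width of the frame in y; along x they sit between the end posts with a 48 mm gap after the −x posts and between neighbouring slats, leaving 60 mm before the +x posts.


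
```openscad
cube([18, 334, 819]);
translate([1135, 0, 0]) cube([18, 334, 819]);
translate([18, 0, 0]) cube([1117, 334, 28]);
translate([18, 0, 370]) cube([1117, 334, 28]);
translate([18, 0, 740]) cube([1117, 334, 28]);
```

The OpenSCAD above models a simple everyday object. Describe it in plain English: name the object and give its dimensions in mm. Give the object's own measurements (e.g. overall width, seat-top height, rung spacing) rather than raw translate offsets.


An open bookshelf. Two side panels, each 18 mm thick, 334 mm deep and 819 mm tall, stand 1153 mm apart (outside-to-outside). Between them sit 3 shelves, each 28 mm thick and 334 mm deep, spanning the full gap between the sides. The bottom shelf rests on the floor (its underside at z = 0) and the clear gap between one shelf's top and the next shelf's underside is 342 mm.


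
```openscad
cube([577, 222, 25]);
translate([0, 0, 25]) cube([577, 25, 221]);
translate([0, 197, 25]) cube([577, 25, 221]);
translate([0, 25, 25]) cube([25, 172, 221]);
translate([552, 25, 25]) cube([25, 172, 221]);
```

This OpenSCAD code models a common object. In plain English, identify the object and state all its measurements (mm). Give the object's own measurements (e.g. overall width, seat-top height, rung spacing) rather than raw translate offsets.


An open-topped rectangular box: outside dimensions 577×222×246 mm, with a uniform wall and base thickness of 25 mm. The base is a full 577×222 slab on the floor; four walls sit on top of the base. The front and back walls (the −y and +y sides) span the full width; the two side walls fit between them.


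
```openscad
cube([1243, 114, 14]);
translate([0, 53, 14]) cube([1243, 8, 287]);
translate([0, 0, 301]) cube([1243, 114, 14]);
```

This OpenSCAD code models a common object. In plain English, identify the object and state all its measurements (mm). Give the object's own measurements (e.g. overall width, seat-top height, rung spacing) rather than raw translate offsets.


An I-beam lying along x, 1243 mm long. Overall section height 315 mm. Two flanges 114 mm wide (y) and 14 mm thick, one on the floor and one at the top; a web 8 mm thick runs between them, centred on the flange width.


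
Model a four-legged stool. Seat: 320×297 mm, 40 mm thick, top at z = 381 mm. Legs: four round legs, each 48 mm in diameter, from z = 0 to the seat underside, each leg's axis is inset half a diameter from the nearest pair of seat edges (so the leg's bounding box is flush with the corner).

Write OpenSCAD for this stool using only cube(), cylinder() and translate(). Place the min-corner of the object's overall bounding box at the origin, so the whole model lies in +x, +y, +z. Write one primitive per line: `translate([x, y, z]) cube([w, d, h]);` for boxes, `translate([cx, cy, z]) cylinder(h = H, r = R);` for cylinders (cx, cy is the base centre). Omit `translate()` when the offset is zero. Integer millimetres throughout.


translate([0, 0, 341]) cube([320, 297, 40]);
translate([24, 24, 0]) cylinder(h = 341, r = 24);
translate([296, 24, 0]) cylinder(h = 341, r = 24);
translate([24, 273, 0]) cylinder(h = 341, r = 24);
translate([296, 273, 0]) cylinder(h = 341, r = 24);


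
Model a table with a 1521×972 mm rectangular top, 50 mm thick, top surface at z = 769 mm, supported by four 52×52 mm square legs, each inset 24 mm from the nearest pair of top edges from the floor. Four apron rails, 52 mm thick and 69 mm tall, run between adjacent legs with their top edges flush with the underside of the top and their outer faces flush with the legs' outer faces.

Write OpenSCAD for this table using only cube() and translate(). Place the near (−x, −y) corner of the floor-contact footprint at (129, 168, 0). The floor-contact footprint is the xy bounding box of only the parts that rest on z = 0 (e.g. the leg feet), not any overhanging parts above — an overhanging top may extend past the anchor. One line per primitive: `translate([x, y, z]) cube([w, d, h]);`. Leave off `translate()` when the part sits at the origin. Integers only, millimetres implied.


translate([105, 144, 719]) cube([1521, 972, 50]);
translate([129, 168, 0]) cube([52, 52, 719]);
translate([1550, 168, 0]) cube([52, 52, 719]);
translate([129, 1040, 0]) cube([52, 52, 719]);
translate([1550, 1040, 0]) cube([52, 52, 719]);
translate([181, 168, 650]) cube([1369, 52, 69]);
translate([181, 1040, 650]) cube([1369, 52, 69]);
translate([129, 220, 650]) cube([52, 820, 69]);
translate([1550, 220, 650]) cube([52, 820, 69]);


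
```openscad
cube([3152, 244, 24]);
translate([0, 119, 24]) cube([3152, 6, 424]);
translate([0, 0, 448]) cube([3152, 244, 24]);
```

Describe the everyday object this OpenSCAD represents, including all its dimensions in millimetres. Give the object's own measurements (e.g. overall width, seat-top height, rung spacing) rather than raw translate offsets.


An I-beam lying along x, 3152 mm long. Overall section height 472 mm. Two flanges 244 mm wide (y) and 24 mm thick, one on the floor and one at the top; a web 6 mm thick runs between them, centred on the flange width.


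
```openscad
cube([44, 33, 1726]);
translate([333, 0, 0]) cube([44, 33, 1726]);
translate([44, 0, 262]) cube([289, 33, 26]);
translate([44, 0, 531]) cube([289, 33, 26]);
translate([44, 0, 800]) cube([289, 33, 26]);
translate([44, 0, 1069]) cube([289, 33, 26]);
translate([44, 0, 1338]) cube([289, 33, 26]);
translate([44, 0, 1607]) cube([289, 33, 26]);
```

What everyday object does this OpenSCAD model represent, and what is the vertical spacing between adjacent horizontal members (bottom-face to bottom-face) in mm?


A ladder. The rung spacing is 269 mm.

Two tall 44×33 posts with 6 short bars between them — a ladder. Adjacent rungs sit at z = 262 and z = 531, so the spacing is 531 − 262 = 269 mm.


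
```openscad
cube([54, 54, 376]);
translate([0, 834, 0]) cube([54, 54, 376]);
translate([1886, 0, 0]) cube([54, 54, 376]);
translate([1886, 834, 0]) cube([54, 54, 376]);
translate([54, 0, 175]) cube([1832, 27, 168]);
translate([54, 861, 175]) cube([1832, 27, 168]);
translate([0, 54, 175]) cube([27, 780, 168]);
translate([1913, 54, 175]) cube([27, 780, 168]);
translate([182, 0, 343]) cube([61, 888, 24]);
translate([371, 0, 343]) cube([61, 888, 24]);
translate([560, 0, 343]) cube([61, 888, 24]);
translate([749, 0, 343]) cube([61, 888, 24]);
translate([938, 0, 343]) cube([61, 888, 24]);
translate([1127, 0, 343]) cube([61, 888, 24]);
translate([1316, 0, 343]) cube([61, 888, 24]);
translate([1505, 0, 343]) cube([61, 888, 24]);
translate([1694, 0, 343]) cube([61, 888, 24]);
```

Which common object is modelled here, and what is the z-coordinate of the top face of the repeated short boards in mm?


A bed frame. The slat-top height is 367 mm.

Four posts, four rails, and a row of slats — a bed frame. Slats sit on the rails at z = 175 + 168 = 343; with slat thickness 24, the top is 367 mm.


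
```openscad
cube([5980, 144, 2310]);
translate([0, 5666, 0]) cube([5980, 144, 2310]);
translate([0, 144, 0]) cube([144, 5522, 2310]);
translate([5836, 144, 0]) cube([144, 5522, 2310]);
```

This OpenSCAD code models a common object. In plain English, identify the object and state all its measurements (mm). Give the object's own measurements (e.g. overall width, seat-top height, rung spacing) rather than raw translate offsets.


The wall frame of a small rectangular building: four walls, each 2310 mm tall and 144 mm thick, enclosing a footprint 5980 mm (x) by 5810 mm (y) outside-to-outside, with no floor or roof. The front and back walls (the −y and +y sides) span the full width; the two side walls fit between them.


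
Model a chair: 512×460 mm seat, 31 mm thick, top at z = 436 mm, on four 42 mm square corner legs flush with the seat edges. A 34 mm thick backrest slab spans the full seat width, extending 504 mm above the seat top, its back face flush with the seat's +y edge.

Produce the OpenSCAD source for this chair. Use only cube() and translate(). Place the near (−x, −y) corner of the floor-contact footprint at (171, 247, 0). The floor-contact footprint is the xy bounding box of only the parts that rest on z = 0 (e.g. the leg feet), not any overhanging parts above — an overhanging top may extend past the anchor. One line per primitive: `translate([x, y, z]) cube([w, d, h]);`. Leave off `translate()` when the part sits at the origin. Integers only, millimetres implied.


// leg_h = 436 - 31 = 405
translate([171, 247, 405]) cube([512, 460, 31]);
translate([171, 247, 0]) cube([42, 42, 405]);
translate([641, 247, 0]) cube([42, 42, 405]);
translate([171, 665, 0]) cube([42, 42, 405]);
translate([641, 665, 0]) cube([42, 42, 405]);
translate([171, 673, 436]) cube([512, 34, 504]);


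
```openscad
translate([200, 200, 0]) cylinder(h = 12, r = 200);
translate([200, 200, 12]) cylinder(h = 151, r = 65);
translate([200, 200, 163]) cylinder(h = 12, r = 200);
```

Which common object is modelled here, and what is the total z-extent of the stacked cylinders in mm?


A spool. The overall height is 175 mm.

Three coaxial cylinders, large–small–large — a spool. Two 12 mm flanges and a 151 mm core give 12 + 151 + 12 = 175 mm.


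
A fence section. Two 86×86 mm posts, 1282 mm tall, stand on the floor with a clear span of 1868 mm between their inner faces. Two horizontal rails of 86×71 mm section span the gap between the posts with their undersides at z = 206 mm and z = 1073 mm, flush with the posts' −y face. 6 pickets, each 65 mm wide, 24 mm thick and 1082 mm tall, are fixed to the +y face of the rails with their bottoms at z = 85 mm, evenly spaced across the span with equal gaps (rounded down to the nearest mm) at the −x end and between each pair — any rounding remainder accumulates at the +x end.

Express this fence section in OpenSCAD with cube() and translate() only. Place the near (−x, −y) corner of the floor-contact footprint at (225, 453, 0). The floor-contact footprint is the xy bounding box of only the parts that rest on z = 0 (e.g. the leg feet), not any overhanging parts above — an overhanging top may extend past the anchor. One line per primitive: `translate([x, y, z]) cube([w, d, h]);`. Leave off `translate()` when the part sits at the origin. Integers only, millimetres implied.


translate([225, 453, 0]) cube([86, 86, 1282]);
translate([2179, 453, 0]) cube([86, 86, 1282]);
translate([311, 453, 206]) cube([1868, 86, 71]);
translate([311, 453, 1073]) cube([1868, 86, 71]);
translate([522, 539, 85]) cube([65, 24, 1082]);
translate([798, 539, 85]) cube([65, 24, 1082]);
translate([1074, 539, 85]) cube([65, 24, 1082]);
translate([1350, 539, 85]) cube([65, 24, 1082]);
translate([1626, 539, 85]) cube([65, 24, 1082]);
translate([1902, 539, 85]) cube([65, 24, 1082]);


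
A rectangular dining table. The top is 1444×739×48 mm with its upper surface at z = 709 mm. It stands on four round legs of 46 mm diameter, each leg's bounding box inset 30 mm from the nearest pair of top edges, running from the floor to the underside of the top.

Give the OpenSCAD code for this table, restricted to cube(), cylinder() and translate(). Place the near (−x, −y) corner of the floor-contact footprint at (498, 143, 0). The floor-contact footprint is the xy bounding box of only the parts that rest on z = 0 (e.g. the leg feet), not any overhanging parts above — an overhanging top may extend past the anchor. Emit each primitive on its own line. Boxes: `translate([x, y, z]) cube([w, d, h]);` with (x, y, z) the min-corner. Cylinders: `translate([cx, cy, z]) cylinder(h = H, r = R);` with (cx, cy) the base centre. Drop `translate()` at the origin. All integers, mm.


// leg_h = 709 - 48 = 661
translate([468, 113, 661]) cube([1444, 739, 48]);
translate([521, 166, 0]) cylinder(h = 661, r = 23);
translate([1859, 166, 0]) cylinder(h = 661, r = 23);
translate([521, 799, 0]) cylinder(h = 661, r = 23);
translate([1859, 799, 0]) cylinder(h = 661, r = 23);


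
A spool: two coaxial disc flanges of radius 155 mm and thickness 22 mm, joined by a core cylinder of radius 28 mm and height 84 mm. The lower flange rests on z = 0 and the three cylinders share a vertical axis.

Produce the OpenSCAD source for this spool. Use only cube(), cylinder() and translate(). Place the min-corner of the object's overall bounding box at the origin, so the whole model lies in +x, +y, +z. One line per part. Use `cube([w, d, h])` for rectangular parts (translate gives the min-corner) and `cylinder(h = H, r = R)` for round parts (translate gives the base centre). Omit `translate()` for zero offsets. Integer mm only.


translate([155, 155, 0]) cylinder(h = 22, r = 155);
translate([155, 155, 22]) cylinder(h = 84, r = 28);
translate([155, 155, 106]) cylinder(h = 22, r = 155);


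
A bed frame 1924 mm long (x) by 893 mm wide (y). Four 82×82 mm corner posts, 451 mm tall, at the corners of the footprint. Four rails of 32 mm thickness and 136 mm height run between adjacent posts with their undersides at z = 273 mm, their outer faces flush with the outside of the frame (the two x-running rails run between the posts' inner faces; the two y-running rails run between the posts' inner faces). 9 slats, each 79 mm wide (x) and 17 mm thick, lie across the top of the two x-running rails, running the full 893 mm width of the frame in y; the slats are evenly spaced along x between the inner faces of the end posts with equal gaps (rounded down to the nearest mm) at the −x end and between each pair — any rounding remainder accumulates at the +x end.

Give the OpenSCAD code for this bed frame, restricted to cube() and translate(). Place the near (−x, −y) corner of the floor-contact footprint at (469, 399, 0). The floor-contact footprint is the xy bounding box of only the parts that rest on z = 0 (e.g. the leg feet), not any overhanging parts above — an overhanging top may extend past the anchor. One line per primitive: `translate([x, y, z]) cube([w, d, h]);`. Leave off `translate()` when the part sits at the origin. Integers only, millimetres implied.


translate([469, 399, 0]) cube([82, 82, 451]);
translate([469, 1210, 0]) cube([82, 82, 451]);
translate([2311, 399, 0]) cube([82, 82, 451]);
translate([2311, 1210, 0]) cube([82, 82, 451]);
translate([551, 399, 273]) cube([1760, 32, 136]);
translate([551, 1260, 273]) cube([1760, 32, 136]);
translate([469, 481, 273]) cube([32, 729, 136]);
translate([2361, 481, 273]) cube([32, 729, 136]);
translate([655, 399, 409]) cube([79, 893, 17]);
translate([838, 399, 409]) cube([79, 893, 17]);
translate([1021, 399, 409]) cube([79, 893, 17]);
translate([1204, 399, 409]) cube([79, 893, 17]);
translate([1387, 399, 409]) cube([79, 893, 17]);
translate([1570, 399, 409]) cube([79, 893, 17]);
translate([1753, 399, 409]) cube([79, 893, 17]);
translate([1936, 399, 409]) cube([79, 893, 17]);
translate([2119, 399, 409]) cube([79, 893, 17]);
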